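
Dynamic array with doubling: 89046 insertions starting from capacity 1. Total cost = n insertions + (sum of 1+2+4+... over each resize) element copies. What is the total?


n = 89046
Insertion costs: 89046
Resizes copy 1, 2, 4, ... up to the largest power of 2 that is <= n-1 = 89045, i.e. 65536.
Copy costs = 1 + 2 + 4 + 8 + 16 + 32 + 64 + 128 + 256 + 512 + 1024 + 2048 + 4096 + 8192 + 16384 + 32768 + 65536 = 131071
Total = 89046 + 131071 = 220117


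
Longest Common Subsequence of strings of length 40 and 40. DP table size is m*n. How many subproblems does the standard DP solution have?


DP table indexed by positions in both strings.
First string: 40 positions
Second string: 40 positions
Total = 40 * 40 = 1600


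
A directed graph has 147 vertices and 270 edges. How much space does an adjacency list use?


Adjacency list: one list head per vertex + one entry per edge
Vertex heads: 147
Edge entries: 270
Total = 147 + 270 = 417


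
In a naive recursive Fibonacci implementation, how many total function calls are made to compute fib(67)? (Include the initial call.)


Let C(m) = total calls to evaluate fib(m). Then C(0)=C(1)=1, and
C(m) = 1 + C(m-1) + C(m-2) for m >= 2.
Build the table (each entry = 1 + previous two):
  C(0) = 1
  C(1) = 1
  C(2) = 1 + 1 + 1 = 3
  C(3) = 1 + 3 + 1 = 5
  C(4) = 1 + 5 + 3 = 9
  C(5) = 1 + 9 + 5 = 15
  C(6) = 1 + 15 + 9 = 25
  C(7) = 1 + 25 + 15 = 41
  C(8) = 1 + 41 + 25 = 67
  C(9) = 1 + 67 + 41 = 109
  C(10) = 1 + 109 + 67 = 177
  C(11) = 1 + 177 + 109 = 287
  C(12) = 1 + 287 + 177 = 465
  C(13) = 1 + 465 + 287 = 753
  C(14) = 1 + 753 + 465 = 1219
  C(15) = 1 + 1219 + 753 = 1973
  C(16) = 1 + 1973 + 1219 = 3193
  C(17) = 1 + 3193 + 1973 = 5167
  C(18) = 1 + 5167 + 3193 = 8361
  C(19) = 1 + 8361 + 5167 = 13529
  C(20) = 1 + 13529 + 8361 = 21891
  C(21) = 1 + 21891 + 13529 = 35421
  C(22) = 1 + 35421 + 21891 = 57313
  C(23) = 1 + 57313 + 35421 = 92735
  C(24) = 1 + 92735 + 57313 = 150049
  C(25) = 1 + 150049 + 92735 = 242785
  C(26) = 1 + 242785 + 150049 = 392835
  C(27) = 1 + 392835 + 242785 = 635621
  C(28) = 1 + 635621 + 392835 = 1028457
  C(29) = 1 + 1028457 + 635621 = 1664079
  C(30) = 1 + 1664079 + 1028457 = 2692537
  C(31) = 1 + 2692537 + 1664079 = 4356617
  C(32) = 1 + 4356617 + 2692537 = 7049155
  C(33) = 1 + 7049155 + 4356617 = 11405773
  C(34) = 1 + 11405773 + 7049155 = 18454929
  C(35) = 1 + 18454929 + 11405773 = 29860703
  C(36) = 1 + 29860703 + 18454929 = 48315633
  C(37) = 1 + 48315633 + 29860703 = 78176337
  C(38) = 1 + 78176337 + 48315633 = 126491971
  C(39) = 1 + 126491971 + 78176337 = 204668309
  C(40) = 1 + 204668309 + 126491971 = 331160281
  C(41) = 1 + 331160281 + 204668309 = 535828591
  C(42) = 1 + 535828591 + 331160281 = 866988873
  C(43) = 1 + 866988873 + 535828591 = 1402817465
  C(44) = 1 + 1402817465 + 866988873 = 2269806339
  C(45) = 1 + 2269806339 + 1402817465 = 3672623805
  C(46) = 1 + 3672623805 + 2269806339 = 5942430145
  C(47) = 1 + 5942430145 + 3672623805 = 9615053951
  C(48) = 1 + 9615053951 + 5942430145 = 15557484097
  C(49) = 1 + 15557484097 + 9615053951 = 25172538049
  C(50) = 1 + 25172538049 + 15557484097 = 40730022147
  C(51) = 1 + 40730022147 + 25172538049 = 65902560197
  C(52) = 1 + 65902560197 + 40730022147 = 106632582345
  C(53) = 1 + 106632582345 + 65902560197 = 172535142543
  C(54) = 1 + 172535142543 + 106632582345 = 279167724889
  C(55) = 1 + 279167724889 + 172535142543 = 451702867433
  C(56) = 1 + 451702867433 + 279167724889 = 730870592323
  C(57) = 1 + 730870592323 + 451702867433 = 1182573459757
  C(58) = 1 + 1182573459757 + 730870592323 = 1913444052081
  C(59) = 1 + 1913444052081 + 1182573459757 = 3096017511839
  C(60) = 1 + 3096017511839 + 1913444052081 = 5009461563921
  C(61) = 1 + 5009461563921 + 3096017511839 = 8105479075761
  C(62) = 1 + 8105479075761 + 5009461563921 = 13114940639683
  C(63) = 1 + 13114940639683 + 8105479075761 = 21220419715445
  C(64) = 1 + 21220419715445 + 13114940639683 = 34335360355129
  C(65) = 1 + 34335360355129 + 21220419715445 = 55555780070575
  C(66) = 1 + 55555780070575 + 34335360355129 = 89891140425705
  C(67) = 1 + 89891140425705 + 55555780070575 = 145446920496281
Total calls for fib(67) = 145446920496281


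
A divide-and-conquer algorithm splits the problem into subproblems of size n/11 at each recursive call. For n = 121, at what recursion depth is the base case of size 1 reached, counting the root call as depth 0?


At each depth, the problem size is divided by 11:
  Depth 0: problem size = 121
  Depth 1: problem size = 11
  Depth 2: problem size = 1 (base case)
The base case is reached at depth log_11(121) = 2 (the tree has 3 levels counting depth 0, but the depth asked for is 2).
Recursion depth = 2


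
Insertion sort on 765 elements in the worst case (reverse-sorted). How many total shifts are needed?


In the worst case (reverse-sorted), each element shifts past all previous:
  Element 1: 1 shifts
  Element 2: 2 shifts
  Element 3: 3 shifts
  Element 4: 4 shifts
  Element 5: 5 shifts
  ...
  Element 764: 764 shifts
Total = 1 + 2 + ... + 764
= 765*(765-1)/2 = 292230


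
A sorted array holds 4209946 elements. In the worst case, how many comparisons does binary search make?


Halving sequence: 4209946 -> 2104973 -> 1052486 -> 526243 -> 263121 -> 131560 -> 65780 -> 32890 -> 16445 -> 8222 -> 4111 -> 2055 -> 1027 -> 513 -> 256 -> 128 -> 64 -> 32 -> 16 -> 8 -> 4 -> 2 -> 1
Number of halvings = 22
Max comparisons = 22 + 1 = 23


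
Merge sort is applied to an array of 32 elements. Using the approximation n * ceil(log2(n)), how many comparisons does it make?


Merge sort divides the array into halves recursively.
Number of levels = ceil(log2(32)) = 5
At each level, approximately n = 32 comparisons are needed for merging.
Total comparisons ~ n * ceil(log2(n)) = 32 * 5 = 160


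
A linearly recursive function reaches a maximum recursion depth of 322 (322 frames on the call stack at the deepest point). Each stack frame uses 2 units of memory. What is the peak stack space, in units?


Maximum recursion depth = 322 frames
Memory per frame = 2 units
Total stack space = depth * frame_size
= 322 * 2 = 644


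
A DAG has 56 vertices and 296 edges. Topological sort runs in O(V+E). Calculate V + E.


V = 56 (vertex processing)
E = 296 (edge processing)
V + E = 56 + 296 = 352


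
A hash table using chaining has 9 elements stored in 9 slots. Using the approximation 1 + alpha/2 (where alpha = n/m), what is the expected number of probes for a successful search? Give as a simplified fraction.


Load factor alpha = n/m = 9/9
Expected probes = 1 + alpha/2 = 1 + 9/(2*9)
= 1 + 9/18
= 18/18 + 9/18
= 27/18
Simplify: 3/2


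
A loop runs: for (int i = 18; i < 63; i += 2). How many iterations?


Loop starts at i = 18, increments by 2, stops when i >= 63.
Number of iterations = ceil((63 - 18) / 2)
= ceil(45 / 2)
= 23


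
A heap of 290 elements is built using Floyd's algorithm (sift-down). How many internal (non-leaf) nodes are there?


Leaf nodes occupy roughly half the array.
Sift-down is called for each internal node, starting from the last one.
Internal nodes = floor(n/2) = floor(290/2) = 145


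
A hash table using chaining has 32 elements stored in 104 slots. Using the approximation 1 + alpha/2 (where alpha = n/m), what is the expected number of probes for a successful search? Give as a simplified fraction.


Load factor alpha = n/m = 32/104
Expected probes = 1 + alpha/2 = 1 + 32/(2*104)
= 1 + 32/208
= 208/208 + 32/208
= 240/208
Simplify: 15/13


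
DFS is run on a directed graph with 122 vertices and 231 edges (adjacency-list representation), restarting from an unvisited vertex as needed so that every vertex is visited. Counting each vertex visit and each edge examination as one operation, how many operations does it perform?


A full DFS traversal processes each vertex exactly once (push/pop on stack).
Each directed edge is examined once.
V = 122, E = 231
V + E = 353


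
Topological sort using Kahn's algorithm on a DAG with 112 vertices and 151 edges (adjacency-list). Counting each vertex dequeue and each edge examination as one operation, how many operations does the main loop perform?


Kahn's algorithm:
  1. Compute in-degrees: O(V + E)
  2. Process queue: each vertex dequeued once (O(V))
     each edge examined once (O(E))
Total = V + E = 112 + 151 = 263


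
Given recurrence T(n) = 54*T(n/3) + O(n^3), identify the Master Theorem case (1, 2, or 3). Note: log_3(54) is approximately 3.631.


Master Theorem parameters: a=54, b=3, c=3
log_b(a) = 3.631
Compare b^c with a: 3^3 = 27 < 54, so c < log_b(a).
Comparing c=3 vs log_b(a)=3.631:
3 < 3.631 => Case 1
Result: T(n) = O(n^(log_3 54)) ~ O(n^3.631)
Master Theorem case = 1


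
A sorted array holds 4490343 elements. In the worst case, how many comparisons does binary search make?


Halving sequence: 4490343 -> 2245171 -> 1122585 -> 561292 -> 280646 -> 140323 -> 70161 -> 35080 -> 17540 -> 8770 -> 4385 -> 2192 -> 1096 -> 548 -> 274 -> 137 -> 68 -> 34 -> 17 -> 8 -> 4 -> 2 -> 1
Number of halvings = 22
Max comparisons = 22 + 1 = 23


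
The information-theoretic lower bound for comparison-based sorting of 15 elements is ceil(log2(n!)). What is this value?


A binary decision tree of height h has at most 2^h leaves and needs at least n! of them, so h >= ceil(log2(n!)).
Compute 15! as a running product:
  x2 = 2, x3 = 6, x4 = 24, x5 = 120
  x6 = 720, x7 = 5040, x8 = 40320, x9 = 362880
  x10 = 3628800, x11 = 39916800, x12 = 479001600, x13 = 6227020800
  x14 = 87178291200, x15 = 1307674368000
15! = 1307674368000
Bracket between powers of 2:
  2^40 = 1099511627776 < 1307674368000 <= 2199023255552 = 2^41
So ceil(log2(15!)) = 41


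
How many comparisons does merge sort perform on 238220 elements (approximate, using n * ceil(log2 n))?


Recursion depth: ceil(log2(238220)) = 18
Each recursion level merges n = 238220 elements
Total = 238220 * 18 = 4287960


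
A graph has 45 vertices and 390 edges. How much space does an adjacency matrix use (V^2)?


Adjacency matrix: V x V grid of entries
Space = V^2 = 45^2 = 45 * 45 = 2025


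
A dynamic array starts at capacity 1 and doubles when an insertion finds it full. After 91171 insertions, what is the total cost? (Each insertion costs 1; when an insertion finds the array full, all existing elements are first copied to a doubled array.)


Insertion cost: 91171 (one per element)
Resizes occur just before inserting elements 2, 3, 5, 9, ...
Elements copied at each resize: 1 + 2 + 4 + 8 + 16 + 32 + 64 + 128 + 256 + 512 + 1024 + 2048 + 4096 + 8192 + 16384 + 32768 + 65536
Sum of copies = 131071 (geometric series: 2^k - 1)
Total = 91171 + 131071 = 222242


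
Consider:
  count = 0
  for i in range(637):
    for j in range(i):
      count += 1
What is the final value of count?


For each i, the inner loop runs i times:
  i=0: inner runs 0 times
  i=1: inner runs 1 time
  i=2: inner runs 2 times
  i=3: inner runs 3 times
  i=4: inner runs 4 times
  i=5: inner runs 5 times
  i=6: inner runs 6 times
  i=7: inner runs 7 times
  ...
Total = 0 + 1 + 2 + ... + 636 = 637*(637-1)/2 = 202566


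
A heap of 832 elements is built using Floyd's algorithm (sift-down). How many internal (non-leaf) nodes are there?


Leaf nodes occupy roughly half the array.
Sift-down is called for each internal node, starting from the last one.
Internal nodes = floor(n/2) = floor(832/2) = 416


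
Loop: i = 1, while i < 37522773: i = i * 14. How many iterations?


i multiplies by 14 each step:
i = 1 -> 14 -> 196 -> 2744 -> 38416 -> 537824 -> 7529536 -> 105413504 (stop)
Iterations = ceil(log_14(37522773)) = 7


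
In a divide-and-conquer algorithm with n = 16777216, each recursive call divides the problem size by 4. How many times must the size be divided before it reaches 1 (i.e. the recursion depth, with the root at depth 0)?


Number of divisions = log_4(16777216)
Sizes: 16777216 -> 4194304 -> 1048576 -> 262144 -> 65536 -> 16384 -> 4096 -> 1024 -> 256 -> 64 -> 16 -> 4 -> 1 (12 divisions)
Recursion depth = 12


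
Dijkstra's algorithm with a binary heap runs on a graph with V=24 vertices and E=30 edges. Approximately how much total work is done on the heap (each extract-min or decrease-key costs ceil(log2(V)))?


Dijkstra with a binary heap: each vertex is extracted once, each edge may relax once.
Each heap operation costs O(log V).
V + E = 24 + 30 = 54
ceil(log2(24)) = 5 (since 2^4 = 16 < 24 <= 32 = 2^5)
Total heap work = (V+E) * ceil(log2(V)) = 54 * 5 = 270


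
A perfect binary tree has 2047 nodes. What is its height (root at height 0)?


For a perfect binary tree of height h: n = 2^(h+1) - 1, so h = log2(n+1) - 1.
  n + 1 = 2048 = 2^11
  log2(2048) = 11
  height = 11 - 1 = 10


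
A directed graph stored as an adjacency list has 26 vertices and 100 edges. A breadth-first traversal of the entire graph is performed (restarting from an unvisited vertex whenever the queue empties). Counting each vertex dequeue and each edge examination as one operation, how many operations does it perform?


A full BFS traversal dequeues each vertex once and examines each edge once.
Vertex visits: 26
Edge visits: 100
V + E = 26 + 100 = 126


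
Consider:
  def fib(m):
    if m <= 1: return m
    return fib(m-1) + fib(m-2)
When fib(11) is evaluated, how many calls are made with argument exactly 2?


Let N(m) = number of times fib(m) is called while evaluating fib(11).
N(11) = 1 (the initial call).
N(10) = 1 (only fib(11) calls it).
For 1 <= m <= 9: fib(m) is called by fib(m+1) and fib(m+2), so
  N(m) = N(m+1) + N(m+2).
fib(0) is called only by fib(2), so N(0) = N(2).
Walk down from m=11:
  N(11)=1, N(10)=1, N(9)=2, N(8)=3, N(7)=5, N(6)=8, N(5)=13, N(4)=21, N(3)=34, N(2)=55
N(2) = 55


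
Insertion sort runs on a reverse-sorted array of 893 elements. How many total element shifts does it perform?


Sum of shifts = 1 + 2 + 3 + ... + 892
= 893 * 892 / 2
= 796556 / 2
= 398278


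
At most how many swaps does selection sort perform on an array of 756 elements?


Each of the 755 passes places one element in its final position.
Pass 1: swap minimum into position 0
Pass 2: swap minimum of remaining into position 1
...
Pass 755: last two elements, one swap
Maximum swaps = 756 - 1 = 755


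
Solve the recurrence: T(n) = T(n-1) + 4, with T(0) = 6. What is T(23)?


Unrolling the recurrence:
T(23) = T(22) + 4
       = T(21) + 4 + 4
       = T(20) + 4*3
       ...
       = T(0) + 4*23
       = 6 + 92 = 98


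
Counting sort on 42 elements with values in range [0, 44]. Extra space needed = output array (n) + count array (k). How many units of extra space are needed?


Output array size: 42 (to store sorted result)
Count array size: 45 (one slot per possible value, range 0 to 44)
Total extra space = 42 + 45 = 87


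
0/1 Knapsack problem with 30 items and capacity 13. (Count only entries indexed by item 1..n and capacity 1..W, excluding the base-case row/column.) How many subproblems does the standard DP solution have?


The DP table is indexed by (item, capacity).
Rows: 30 items
Columns: 13 capacity values (1 to W)
Total subproblems = 30 * 13 = 390


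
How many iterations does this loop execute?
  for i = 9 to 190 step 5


The loop variable i takes values starting at 9 and increments by 5 each iteration.
Sequence: i = 9, 14, 19, 24, 29, 34, 39, 44, 49, ...
The upper bound 190 is inclusive, so the count is floor((last - first) / step) + 1:
floor((190 - 9) / 5) + 1 = floor(181/5) + 1 = 36 + 1 = 37


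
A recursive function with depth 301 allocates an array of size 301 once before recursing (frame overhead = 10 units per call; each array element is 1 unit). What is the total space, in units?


Array allocation: 301 units (allocated once)
Stack frames: 301 deep * 10 per frame = 3010 units
Total = 301 + 3010 = 3311


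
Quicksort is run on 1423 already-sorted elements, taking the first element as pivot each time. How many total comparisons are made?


Sum of comparisons per partition:
1422 + 1421 + ... + 1 + 0
= 1423 * (1423 - 1) / 2
= 1423 * 1422 / 2
= 1011753


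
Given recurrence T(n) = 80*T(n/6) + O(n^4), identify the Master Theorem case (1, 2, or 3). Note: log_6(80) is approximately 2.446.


Master Theorem parameters: a=80, b=6, c=4
log_b(a) = 2.446
Compare b^c with a: 6^4 = 1296 > 80, so c > log_b(a).
Comparing c=4 vs log_b(a)=2.446:
4 > 2.446 => Case 3
Result: T(n) = O(n^4)
Master Theorem case = 3


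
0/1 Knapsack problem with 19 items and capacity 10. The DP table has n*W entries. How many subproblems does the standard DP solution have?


The DP table is indexed by (item, capacity).
Rows: 19 items
Columns: 10 capacity values (1 to W)
Total subproblems = 19 * 10 = 190


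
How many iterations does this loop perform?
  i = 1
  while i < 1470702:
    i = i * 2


The loop variable doubles each iteration:
i = 1 -> 2 -> 4 -> 8 -> 16 -> 32 -> 64 -> 128 -> 256 -> 512 -> 1024 -> 2048 -> 4096 -> 8192 -> 16384 -> 32768 -> 65536 -> 131072 -> 262144 -> 524288 -> 1048576 -> 2097152 (stop, 2097152 >= 1470702)
Number of doublings = ceil(log2(1470702)) = 21


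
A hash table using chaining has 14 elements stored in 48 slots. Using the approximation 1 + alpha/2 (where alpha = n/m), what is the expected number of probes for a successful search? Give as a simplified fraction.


Load factor alpha = n/m = 14/48
Expected probes = 1 + alpha/2 = 1 + 14/(2*48)
= 1 + 14/96
= 96/96 + 14/96
= 110/96
Simplify: 55/48


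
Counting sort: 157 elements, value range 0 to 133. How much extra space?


n = 157 (output array)
k = 134 (count array for 134 distinct values)
Extra space = 157 + 134 = 291


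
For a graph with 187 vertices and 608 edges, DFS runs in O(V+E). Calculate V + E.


A full DFS traversal visits each vertex once and examines each edge once.
V = 187
E = 608
Sum = 187 + 608 = 795


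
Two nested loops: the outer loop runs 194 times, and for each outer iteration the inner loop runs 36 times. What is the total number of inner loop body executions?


Outer loop: 194 iterations
Inner loop: 36 iterations per outer iteration
Total = 194 * 36 = 6984


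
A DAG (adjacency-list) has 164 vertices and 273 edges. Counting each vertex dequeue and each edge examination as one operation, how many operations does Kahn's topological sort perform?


V = 164 (vertex processing)
E = 273 (edge processing)
V + E = 164 + 273 = 437


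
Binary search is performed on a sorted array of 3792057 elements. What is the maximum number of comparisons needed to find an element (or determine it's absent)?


Binary search halves the search space each comparison:
  Step 1: search space = 3792057 -> 1896028
  Step 2: search space = 1896028 -> 948014
  Step 3: search space = 948014 -> 474007
  Step 4: search space = 474007 -> 237003
  Step 5: search space = 237003 -> 118501
  Step 6: search space = 118501 -> 59250
  Step 7: search space = 59250 -> 29625
  Step 8: search space = 29625 -> 14812
  Step 9: search space = 14812 -> 7406
  Step 10: search space = 7406 -> 3703
  Step 11: search space = 3703 -> 1851
  Step 12: search space = 1851 -> 925
  Step 13: search space = 925 -> 462
  Step 14: search space = 462 -> 231
  Step 15: search space = 231 -> 115
  Step 16: search space = 115 -> 57
  Step 17: search space = 57 -> 28
  Step 18: search space = 28 -> 14
  Step 19: search space = 14 -> 7
  Step 20: search space = 7 -> 3
  Step 21: search space = 3 -> 1
  Step 22: search space = 1 (final check)
Maximum comparisons = floor(log2(3792057)) + 1 = 21 + 1 = 22


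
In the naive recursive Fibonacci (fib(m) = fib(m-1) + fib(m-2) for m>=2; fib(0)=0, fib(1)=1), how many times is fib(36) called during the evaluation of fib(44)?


Let N(m) = number of times fib(m) is called while evaluating fib(44).
N(44) = 1 (the initial call).
N(43) = 1 (only fib(44) calls it).
For 1 <= m <= 42: fib(m) is called by fib(m+1) and fib(m+2), so
  N(m) = N(m+1) + N(m+2).
fib(0) is called only by fib(2), so N(0) = N(2).
Walk down from m=44:
  N(44)=1, N(43)=1, N(42)=2, N(41)=3, N(40)=5, N(39)=8, N(38)=13, N(37)=21, N(36)=34
N(36) = 34


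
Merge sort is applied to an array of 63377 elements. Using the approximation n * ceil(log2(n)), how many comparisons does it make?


Merge sort divides the array into halves recursively.
Number of levels = ceil(log2(63377)) = 16
At each level, approximately n = 63377 comparisons are needed for merging.
Total comparisons ~ n * ceil(log2(n)) = 63377 * 16 = 1014032


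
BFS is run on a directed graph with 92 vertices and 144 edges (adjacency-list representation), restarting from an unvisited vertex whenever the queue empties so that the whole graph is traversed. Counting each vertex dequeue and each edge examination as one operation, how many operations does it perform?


A full BFS traversal dequeues each vertex exactly once and examines each directed edge exactly once.
V = 92 (vertex processing cost)
E = 144 (edge examination cost)
Total operations proportional to V + E = 92 + 144 = 236


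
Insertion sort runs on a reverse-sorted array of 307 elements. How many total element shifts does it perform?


Sum of shifts = 1 + 2 + 3 + ... + 306
= 307 * 306 / 2
= 93942 / 2
= 46971


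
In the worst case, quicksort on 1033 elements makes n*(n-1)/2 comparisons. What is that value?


Sum of comparisons per partition:
1032 + 1031 + ... + 1 + 0
= 1033 * (1033 - 1) / 2
= 1033 * 1032 / 2
= 533028


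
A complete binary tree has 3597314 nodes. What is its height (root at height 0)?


In a complete binary tree, level k holds nodes 2^k .. 2^(k+1)-1 (1-indexed).
Height = floor(log2(n)) = floor(log2(3597314)) = 21
Check: 2^21 = 2097152 <= 3597314 < 4194304 = 2^22


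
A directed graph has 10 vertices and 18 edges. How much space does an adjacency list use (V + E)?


Adjacency list: one list head per vertex + one entry per edge
Vertex heads: 10
Edge entries: 18
Total = 10 + 18 = 28


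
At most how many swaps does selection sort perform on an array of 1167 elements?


Each of the 1166 passes places one element in its final position.
Pass 1: swap minimum into position 0
Pass 2: swap minimum of remaining into position 1
...
Pass 1166: last two elements, one swap
Maximum swaps = 1167 - 1 = 1166


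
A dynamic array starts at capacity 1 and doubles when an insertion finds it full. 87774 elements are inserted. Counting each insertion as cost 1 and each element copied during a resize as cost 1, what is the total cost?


n = 87774
Insertion costs: 87774
Resizes copy 1, 2, 4, ... up to the largest power of 2 that is <= n-1 = 87773, i.e. 65536.
Copy costs = 1 + 2 + 4 + 8 + 16 + 32 + 64 + 128 + 256 + 512 + 1024 + 2048 + 4096 + 8192 + 16384 + 32768 + 65536 = 131071
Total = 87774 + 131071 = 218845


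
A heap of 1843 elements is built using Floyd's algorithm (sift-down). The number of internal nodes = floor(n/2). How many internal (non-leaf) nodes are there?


Leaf nodes occupy roughly half the array.
Sift-down is called for each internal node, starting from the last one.
Internal nodes = floor(n/2) = floor(1843/2) = 921


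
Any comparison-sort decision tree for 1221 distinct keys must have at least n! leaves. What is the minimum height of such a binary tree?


A binary decision tree of height h has at most 2^h leaves and needs at least n! of them, so h >= ceil(log2(n!)).
1221! is far too large to multiply out, so use Stirling's series:
  ln(n!) ~ n ln n - n + (1/2) ln(2 pi n) + 1/(12n)  (error below 1/(360 n^3), negligible here)
  ln(1221) = 7.1074255
  n ln n = 1221 * 7.1074255 = 8678.1665
  (1/2) ln(2 pi * 1221) = (1/2) ln(7671.7693) = 4.4727
  1/(12*1221) = 0.0001
  ln(1221!) ~ 8678.1665 - 1221 + 4.4727 + 0.0001 = 7461.6393
Convert to base 2: log2(1221!) = 7461.6393 / ln 2 = 7461.6393 / 0.69314718 = 10764.8700
ceil(10764.8700) = 10765


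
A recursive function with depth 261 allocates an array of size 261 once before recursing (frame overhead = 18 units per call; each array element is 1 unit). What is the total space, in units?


Array allocation: 261 units (allocated once)
Stack frames: 261 deep * 18 per frame = 4698 units
Total = 261 + 4698 = 4959


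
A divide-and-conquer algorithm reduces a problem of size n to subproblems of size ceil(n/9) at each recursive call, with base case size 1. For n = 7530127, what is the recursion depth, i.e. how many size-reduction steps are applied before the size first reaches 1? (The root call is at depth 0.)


Each step divides the size by 9 (rounding up); after k steps the size is ceil(n/9^k), which equals 1 exactly when 9^k >= n.
So the depth is the smallest k with 9^k >= 7530127, i.e. ceil(log_9(7530127)).
9^7 = 4782969 < 7530127 <= 43046721 = 9^8
Recursion depth = 8


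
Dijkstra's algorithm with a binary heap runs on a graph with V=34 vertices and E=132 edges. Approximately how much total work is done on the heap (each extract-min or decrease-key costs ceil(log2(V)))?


Dijkstra with a binary heap: each vertex is extracted once, each edge may relax once.
Each heap operation costs O(log V).
V + E = 34 + 132 = 166
ceil(log2(34)) = 6 (since 2^5 = 32 < 34 <= 64 = 2^6)
Total heap work = (V+E) * ceil(log2(V)) = 166 * 6 = 996


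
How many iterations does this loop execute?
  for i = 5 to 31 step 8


The loop variable i takes values starting at 5 and increments by 8 each iteration.
Sequence: i = 5, 13, 21, 29
The upper bound 31 is inclusive, so the count is floor((last - first) / step) + 1:
floor((31 - 5) / 8) + 1 = floor(26/8) + 1 = 3 + 1 = 4


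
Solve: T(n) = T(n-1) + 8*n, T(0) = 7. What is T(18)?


Expanding the recurrence:
T(18) = T(17) + 8*18
       = T(16) + 8*17 + 8*18
       ...
       = T(0) + 8*(1 + 2 + ... + 18)
       = 7 + 8 * 18*19/2
       = 7 + 8 * 171
       = 7 + 1368 = 1375


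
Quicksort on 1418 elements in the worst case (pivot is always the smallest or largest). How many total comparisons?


In the worst case, each partition step picks the worst pivot:
  Partition 1: 1417 comparisons (n-1 elements to compare)
  Partition 2: 1416 comparisons
  Partition 3: 1415 comparisons
  Partition 4: 1414 comparisons
  Partition 5: 1413 comparisons
  ...
  Last partition: 0 comparisons
Total = (n-1) + (n-2) + ... + 1 + 0 = n*(n-1)/2
= 1418*1417/2 = 1004653


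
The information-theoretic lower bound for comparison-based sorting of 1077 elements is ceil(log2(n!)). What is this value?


A binary decision tree of height h has at most 2^h leaves and needs at least n! of them, so h >= ceil(log2(n!)).
1077! is far too large to multiply out, so use Stirling's series:
  ln(n!) ~ n ln n - n + (1/2) ln(2 pi n) + 1/(12n)  (error below 1/(360 n^3), negligible here)
  ln(1077) = 6.9819347
  n ln n = 1077 * 6.9819347 = 7519.5437
  (1/2) ln(2 pi * 1077) = (1/2) ln(6766.9906) = 4.4099
  1/(12*1077) = 0.0001
  ln(1077!) ~ 7519.5437 - 1077 + 4.4099 + 0.0001 = 6446.9537
Convert to base 2: log2(1077!) = 6446.9537 / ln 2 = 6446.9537 / 0.69314718 = 9300.9881
ceil(9300.9881) = 9301


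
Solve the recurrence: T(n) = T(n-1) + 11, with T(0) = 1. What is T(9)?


Unrolling the recurrence:
T(9) = T(8) + 11
       = T(7) + 11 + 11
       = T(6) + 11*3
       ...
       = T(0) + 11*9
       = 1 + 99 = 100


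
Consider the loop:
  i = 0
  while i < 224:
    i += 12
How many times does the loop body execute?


Starting at i = 0, each iteration adds 12.
Iterations until i >= 224:
  Iteration 1: i = 0 -> i = 12
  Iteration 2: i = 12 -> i = 24
  Iteration 3: i = 24 -> i = 36
  Iteration 4: i = 36 -> i = 48
  Iteration 5: i = 48 -> i = 60
  Iteration 6: i = 60 -> i = 72
  Iteration 7: i = 72 -> i = 84
  Iteration 8: i = 84 -> i = 96
  ... continuing ...
Total iterations = ceil(224/12) = 19


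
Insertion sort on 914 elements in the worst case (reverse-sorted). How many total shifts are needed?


In the worst case (reverse-sorted), each element shifts past all previous:
  Element 1: 1 shifts
  Element 2: 2 shifts
  Element 3: 3 shifts
  Element 4: 4 shifts
  Element 5: 5 shifts
  ...
  Element 913: 913 shifts
Total = 1 + 2 + ... + 913
= 914*(914-1)/2 = 417241


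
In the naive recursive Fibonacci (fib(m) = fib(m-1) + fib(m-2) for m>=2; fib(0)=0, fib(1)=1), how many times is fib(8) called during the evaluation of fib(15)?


Let N(m) = number of times fib(m) is called while evaluating fib(15).
N(15) = 1 (the initial call).
N(14) = 1 (only fib(15) calls it).
For 1 <= m <= 13: fib(m) is called by fib(m+1) and fib(m+2), so
  N(m) = N(m+1) + N(m+2).
fib(0) is called only by fib(2), so N(0) = N(2).
Walk down from m=15:
  N(15)=1, N(14)=1, N(13)=2, N(12)=3, N(11)=5, N(10)=8, N(9)=13, N(8)=21
N(8) = 21


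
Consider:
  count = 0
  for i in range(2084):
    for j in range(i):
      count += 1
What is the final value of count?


For each i, the inner loop runs i times:
  i=0: inner runs 0 times
  i=1: inner runs 1 time
  i=2: inner runs 2 times
  i=3: inner runs 3 times
  i=4: inner runs 4 times
  i=5: inner runs 5 times
  i=6: inner runs 6 times
  i=7: inner runs 7 times
  ...
Total = 0 + 1 + 2 + ... + 2083 = 2084*(2084-1)/2 = 2170486


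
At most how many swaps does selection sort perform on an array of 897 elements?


Each of the 896 passes places one element in its final position.
Pass 1: swap minimum into position 0
Pass 2: swap minimum of remaining into position 1
...
Pass 896: last two elements, one swap
Maximum swaps = 897 - 1 = 896


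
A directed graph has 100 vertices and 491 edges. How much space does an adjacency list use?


Adjacency list: one list head per vertex + one entry per edge
Vertex heads: 100
Edge entries: 491
Total = 100 + 491 = 591


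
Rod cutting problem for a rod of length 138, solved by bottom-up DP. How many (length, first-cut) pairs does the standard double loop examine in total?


For each subproblem length i = 1..138, the inner loop considers i possible first cuts.
Total = 1 + 2 + ... + 138
= 138*(138+1)/2
= 138*139/2 = 9591


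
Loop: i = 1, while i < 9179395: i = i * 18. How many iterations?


i multiplies by 18 each step:
i = 1 -> 18 -> 324 -> 5832 -> 104976 -> 1889568 -> 34012224 (stop)
Iterations = ceil(log_18(9179395)) = 6


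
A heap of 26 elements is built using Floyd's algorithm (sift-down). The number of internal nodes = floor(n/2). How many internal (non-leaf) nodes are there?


Leaf nodes occupy roughly half the array.
Sift-down is called for each internal node, starting from the last one.
Internal nodes = floor(n/2) = floor(26/2) = 13


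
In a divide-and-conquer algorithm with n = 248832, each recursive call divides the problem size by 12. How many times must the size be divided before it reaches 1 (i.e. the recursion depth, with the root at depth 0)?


Number of divisions = log_12(248832)
Sizes: 248832 -> 20736 -> 1728 -> 144 -> 12 -> 1 (5 divisions)
Recursion depth = 5


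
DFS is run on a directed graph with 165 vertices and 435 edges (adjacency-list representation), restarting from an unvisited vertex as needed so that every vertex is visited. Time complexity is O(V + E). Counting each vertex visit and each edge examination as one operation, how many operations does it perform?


A full DFS traversal processes each vertex exactly once (push/pop on stack).
Each directed edge is examined once.
V = 165, E = 435
V + E = 600


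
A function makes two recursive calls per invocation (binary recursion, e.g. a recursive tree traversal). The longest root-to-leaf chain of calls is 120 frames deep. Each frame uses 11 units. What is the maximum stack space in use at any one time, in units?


Binary recursion: the two calls run one after the other, so only one root-to-leaf chain of frames is on the stack at a time.
Maximum depth (longest chain) = 120 frames
Each frame = 11 units
Max stack space = 120 * 11 = 1320


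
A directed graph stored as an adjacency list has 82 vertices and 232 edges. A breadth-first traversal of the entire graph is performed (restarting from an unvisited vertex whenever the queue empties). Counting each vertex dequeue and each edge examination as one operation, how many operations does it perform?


A full BFS traversal dequeues each vertex once and examines each edge once.
Vertex visits: 82
Edge visits: 232
V + E = 82 + 232 = 314


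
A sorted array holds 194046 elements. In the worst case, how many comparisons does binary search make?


Halving sequence: 194046 -> 97023 -> 48511 -> 24255 -> 12127 -> 6063 -> 3031 -> 1515 -> 757 -> 378 -> 189 -> 94 -> 47 -> 23 -> 11 -> 5 -> 2 -> 1
Number of halvings = 17
Max comparisons = 17 + 1 = 18


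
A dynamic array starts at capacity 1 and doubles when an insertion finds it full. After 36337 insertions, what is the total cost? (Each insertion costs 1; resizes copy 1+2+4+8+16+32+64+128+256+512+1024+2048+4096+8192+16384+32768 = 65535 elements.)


Insertion cost: 36337 (one per element)
Resizes occur just before inserting elements 2, 3, 5, 9, ...
Elements copied at each resize: 1 + 2 + 4 + 8 + 16 + 32 + 64 + 128 + 256 + 512 + 1024 + 2048 + 4096 + 8192 + 16384 + 32768
Sum of copies = 65535 (geometric series: 2^k - 1)
Total = 36337 + 65535 = 101872


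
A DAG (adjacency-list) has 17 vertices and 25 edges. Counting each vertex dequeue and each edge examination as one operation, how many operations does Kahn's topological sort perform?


V = 17 (vertex processing)
E = 25 (edge processing)
V + E = 17 + 25 = 42


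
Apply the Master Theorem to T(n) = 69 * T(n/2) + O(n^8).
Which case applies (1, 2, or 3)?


The Master Theorem: T(n) = a*T(n/b) + O(n^c)
  a = 69, b = 2, c = 8
log_b(a) = log_2(69) ~ 6.109
Compare b^c with a: 2^8 = 256 > 69, so c > log_b(a).
Since c > log_b(a), Case 3 applies.
T(n) = O(n^8)
Master Theorem case = 3


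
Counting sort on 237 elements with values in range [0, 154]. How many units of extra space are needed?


Output array size: 237 (to store sorted result)
Count array size: 155 (one slot per possible value, range 0 to 154)
Total extra space = 237 + 155 = 392


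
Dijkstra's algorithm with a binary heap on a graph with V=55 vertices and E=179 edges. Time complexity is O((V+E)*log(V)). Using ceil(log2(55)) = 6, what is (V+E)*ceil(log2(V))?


Dijkstra with a binary heap: each vertex is extracted once, each edge may relax once.
Each heap operation costs O(log V).
V + E = 55 + 179 = 234
ceil(log2(55)) = 6 (since 2^5 = 32 < 55 <= 64 = 2^6)
Total heap work = (V+E) * ceil(log2(V)) = 234 * 6 = 1404


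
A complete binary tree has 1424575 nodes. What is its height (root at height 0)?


In a complete binary tree, level k holds nodes 2^k .. 2^(k+1)-1 (1-indexed).
Height = floor(log2(n)) = floor(log2(1424575)) = 20
Check: 2^20 = 1048576 <= 1424575 < 2097152 = 2^21


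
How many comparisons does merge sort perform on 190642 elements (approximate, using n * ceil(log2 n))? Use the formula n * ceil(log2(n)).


Recursion depth: ceil(log2(190642)) = 18
Each recursion level merges n = 190642 elements
Total = 190642 * 18 = 3431556


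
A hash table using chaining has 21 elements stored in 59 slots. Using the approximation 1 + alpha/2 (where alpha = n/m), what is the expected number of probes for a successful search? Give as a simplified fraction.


Load factor alpha = n/m = 21/59
Expected probes = 1 + alpha/2 = 1 + 21/(2*59)
= 1 + 21/118
= 118/118 + 21/118
= 139/118


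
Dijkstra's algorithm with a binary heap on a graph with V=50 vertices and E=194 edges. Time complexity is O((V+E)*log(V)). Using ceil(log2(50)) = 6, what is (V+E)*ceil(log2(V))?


Dijkstra with a binary heap: each vertex is extracted once, each edge may relax once.
Each heap operation costs O(log V).
V + E = 50 + 194 = 244
ceil(log2(50)) = 6 (since 2^5 = 32 < 50 <= 64 = 2^6)
Total heap work = (V+E) * ceil(log2(V)) = 244 * 6 = 1464


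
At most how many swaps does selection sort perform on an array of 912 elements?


Each of the 911 passes places one element in its final position.
Pass 1: swap minimum into position 0
Pass 2: swap minimum of remaining into position 1
...
Pass 911: last two elements, one swap
Maximum swaps = 912 - 1 = 911


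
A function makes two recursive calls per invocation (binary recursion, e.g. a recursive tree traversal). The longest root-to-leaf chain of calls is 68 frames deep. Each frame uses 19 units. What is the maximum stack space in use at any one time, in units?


Binary recursion: the two calls run one after the other, so only one root-to-leaf chain of frames is on the stack at a time.
Maximum depth (longest chain) = 68 frames
Each frame = 19 units
Max stack space = 68 * 19 = 1292


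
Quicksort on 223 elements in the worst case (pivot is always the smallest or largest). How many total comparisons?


In the worst case, each partition step picks the worst pivot:
  Partition 1: 222 comparisons (n-1 elements to compare)
  Partition 2: 221 comparisons
  Partition 3: 220 comparisons
  Partition 4: 219 comparisons
  Partition 5: 218 comparisons
  ...
  Last partition: 0 comparisons
Total = (n-1) + (n-2) + ... + 1 + 0 = n*(n-1)/2
= 223*222/2 = 24753


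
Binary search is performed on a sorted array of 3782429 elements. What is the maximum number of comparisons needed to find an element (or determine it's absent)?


Binary search halves the search space each comparison:
  Step 1: search space = 3782429 -> 1891214
  Step 2: search space = 1891214 -> 945607
  Step 3: search space = 945607 -> 472803
  Step 4: search space = 472803 -> 236401
  Step 5: search space = 236401 -> 118200
  Step 6: search space = 118200 -> 59100
  Step 7: search space = 59100 -> 29550
  Step 8: search space = 29550 -> 14775
  Step 9: search space = 14775 -> 7387
  Step 10: search space = 7387 -> 3693
  Step 11: search space = 3693 -> 1846
  Step 12: search space = 1846 -> 923
  Step 13: search space = 923 -> 461
  Step 14: search space = 461 -> 230
  Step 15: search space = 230 -> 115
  Step 16: search space = 115 -> 57
  Step 17: search space = 57 -> 28
  Step 18: search space = 28 -> 14
  Step 19: search space = 14 -> 7
  Step 20: search space = 7 -> 3
  Step 21: search space = 3 -> 1
  Step 22: search space = 1 (final check)
Maximum comparisons = floor(log2(3782429)) + 1 = 21 + 1 = 22


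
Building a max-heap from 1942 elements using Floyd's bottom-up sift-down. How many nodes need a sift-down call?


In a heap of 1942 elements (0-indexed array):
  Last element index: 1941
  Parent of last element: floor((1941 - 1) / 2) = 970
  Internal nodes: indices 0 to 970
  Count = floor(1942/2) = 971


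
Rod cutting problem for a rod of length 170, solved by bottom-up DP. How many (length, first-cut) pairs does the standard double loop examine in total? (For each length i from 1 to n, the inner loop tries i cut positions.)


For each subproblem length i = 1..170, the inner loop considers i possible first cuts.
Total = 1 + 2 + ... + 170
= 170*(170+1)/2
= 170*171/2 = 14535


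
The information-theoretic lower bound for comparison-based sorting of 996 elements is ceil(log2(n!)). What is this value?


A binary decision tree of height h has at most 2^h leaves and needs at least n! of them, so h >= ceil(log2(n!)).
996! is far too large to multiply out, so use Stirling's series:
  ln(n!) ~ n ln n - n + (1/2) ln(2 pi n) + 1/(12n)  (error below 1/(360 n^3), negligible here)
  ln(996) = 6.9037473
  n ln n = 996 * 6.9037473 = 6876.1323
  (1/2) ln(2 pi * 996) = (1/2) ln(6258.0526) = 4.3708
  1/(12*996) = 0.0001
  ln(996!) ~ 6876.1323 - 996 + 4.3708 + 0.0001 = 5884.5032
Convert to base 2: log2(996!) = 5884.5032 / ln 2 = 5884.5032 / 0.69314718 = 8489.5436
ceil(8489.5436) = 8490


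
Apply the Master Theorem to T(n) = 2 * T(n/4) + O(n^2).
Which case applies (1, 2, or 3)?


The Master Theorem: T(n) = a*T(n/b) + O(n^c)
  a = 2, b = 4, c = 2
log_b(a) = log_4(2) ~ 0.5
Compare b^c with a: 4^2 = 16 > 2, so c > log_b(a).
Since c > log_b(a), Case 3 applies.
T(n) = O(n^2)
Master Theorem case = 3


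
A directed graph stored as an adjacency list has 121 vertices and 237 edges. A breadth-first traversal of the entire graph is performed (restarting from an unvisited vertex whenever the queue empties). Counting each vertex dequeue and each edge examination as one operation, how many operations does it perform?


A full BFS traversal dequeues each vertex once and examines each edge once.
Vertex visits: 121
Edge visits: 237
V + E = 121 + 237 = 358
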